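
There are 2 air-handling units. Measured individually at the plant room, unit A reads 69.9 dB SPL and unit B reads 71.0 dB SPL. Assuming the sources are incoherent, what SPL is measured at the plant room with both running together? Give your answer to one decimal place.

Incoherent sources sum as intensities:
L_total = 10·log₁₀(10^(69.9/10) + 10^(71.0/10)) = 10·log₁₀(22360000) = 73.5 dB SPL.

73.5 dB SPL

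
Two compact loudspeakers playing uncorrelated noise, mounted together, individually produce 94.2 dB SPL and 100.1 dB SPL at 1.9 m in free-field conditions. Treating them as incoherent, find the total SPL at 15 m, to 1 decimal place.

83.1 dB SPL

Combined at 1.9 m: 10·log₁₀(10^(94.2/10)+10^(100.1/10)) = 101.09 dB SPL.
Then apply −20·log₁₀(15/1.9) = -17.95 dB → 83.1 dB SPL.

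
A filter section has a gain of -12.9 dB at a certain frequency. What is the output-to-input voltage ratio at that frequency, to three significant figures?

Voltage ratio = 10^(dB/20).
10^(-12.9/20) = 10^(-0.6450) = 0.226.

0.226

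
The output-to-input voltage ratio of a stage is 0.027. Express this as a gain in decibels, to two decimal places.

Voltage is an amplitude quantity, so gain = 20·log₁₀(V_out/V_in).
20·log₁₀(0.027) = -31.37 dB.

-31.37 dB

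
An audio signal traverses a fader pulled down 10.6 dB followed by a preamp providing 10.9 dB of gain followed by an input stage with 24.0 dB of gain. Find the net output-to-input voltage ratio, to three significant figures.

16.4

Net gain = (−10.6) + 10.9 + 24.0 = 24.3 dB.
Voltage ratio = 10^(24.3/20) = 16.4.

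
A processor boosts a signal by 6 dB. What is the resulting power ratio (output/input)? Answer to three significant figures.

Power ratio = 10^(dB/10).
10^(6/10) = 10^(0.6000) = 3.98.

3.98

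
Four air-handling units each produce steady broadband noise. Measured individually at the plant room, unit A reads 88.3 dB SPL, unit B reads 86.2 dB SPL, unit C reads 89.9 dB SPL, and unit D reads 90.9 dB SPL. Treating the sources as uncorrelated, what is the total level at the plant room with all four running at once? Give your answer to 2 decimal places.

95.19 dB SPL

Add the sources as powers (linear), then convert back to dB:
L_total = 10·log₁₀(10^(88.3/10) + 10^(86.2/10) + 10^(89.9/10) + 10^(90.9/10)) = 10·log₁₀(3300000000) = 95.19 dB SPL.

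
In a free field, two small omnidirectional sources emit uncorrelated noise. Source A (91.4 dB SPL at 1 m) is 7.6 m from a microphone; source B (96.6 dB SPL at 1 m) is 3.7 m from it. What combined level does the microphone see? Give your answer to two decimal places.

At the listener: L_A = 91.4 − 20·log₁₀(7.6) = 73.784 dB; L_B = 96.6 − 20·log₁₀(3.7) = 85.236 dB.
Combined: 10·log₁₀(10^(73.784/10)+10^(85.236/10)) = 85.54 dB SPL.

85.54 dB SPL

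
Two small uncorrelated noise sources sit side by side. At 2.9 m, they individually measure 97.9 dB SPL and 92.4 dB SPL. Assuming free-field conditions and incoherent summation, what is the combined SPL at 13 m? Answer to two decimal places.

85.95 dB SPL

Combined at 2.9 m: 10·log₁₀(10^(97.9/10)+10^(92.4/10)) = 98.978 dB SPL.
Then apply −20·log₁₀(13/2.9) = -13.031 dB → 85.95 dB SPL.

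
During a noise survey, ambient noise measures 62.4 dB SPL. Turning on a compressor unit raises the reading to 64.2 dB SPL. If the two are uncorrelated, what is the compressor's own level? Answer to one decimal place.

Subtract intensities: L_src = 10·log₁₀(10^(L_total/10) − 10^(L_bg/10)).
L_src = 10·log₁₀(10^(64.2/10) − 10^(62.4/10)) = 10·log₁₀(892500) = 59.5 dB SPL.

59.5 dB SPL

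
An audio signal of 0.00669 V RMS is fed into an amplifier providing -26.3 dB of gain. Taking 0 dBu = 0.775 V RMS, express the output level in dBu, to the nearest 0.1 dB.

-67.6 dBu

Input level: 20·log₁₀(0.00669/0.775) = -41.28 dBu.
Output: -41.28 − 26.3 = -67.6 dBu.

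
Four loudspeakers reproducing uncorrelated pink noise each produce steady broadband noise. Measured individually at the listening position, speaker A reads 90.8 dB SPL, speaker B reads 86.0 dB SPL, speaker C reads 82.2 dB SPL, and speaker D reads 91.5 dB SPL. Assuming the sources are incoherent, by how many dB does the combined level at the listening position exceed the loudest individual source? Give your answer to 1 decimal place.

Add the sources as powers (linear), then convert back to dB:
L_total = 10·log₁₀(10^(90.8/10) + 10^(86.0/10) + 10^(82.2/10) + 10^(91.5/10)) = 95.02 dB SPL.
Excess over the loudest (91.5 dB): 95.02 − 91.5 = 3.5 dB.

3.5 dB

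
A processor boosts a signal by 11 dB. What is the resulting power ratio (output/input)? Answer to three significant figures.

Power ratio = 10^(dB/10).
10^(11/10) = 10^(1.100) = 12.6.

12.6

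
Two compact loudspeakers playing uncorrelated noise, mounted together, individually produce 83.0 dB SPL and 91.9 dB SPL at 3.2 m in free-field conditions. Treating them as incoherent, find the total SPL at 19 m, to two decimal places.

Combined at 3.2 m: 10·log₁₀(10^(83.0/10)+10^(91.9/10)) = 92.426 dB SPL.
Then apply −20·log₁₀(19/3.2) = -15.472 dB → 76.95 dB SPL.

76.95 dB SPL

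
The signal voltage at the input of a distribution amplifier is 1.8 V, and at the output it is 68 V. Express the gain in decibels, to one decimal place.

For a voltage ratio, dB = 20·log₁₀(V₂/V₁).
20·log₁₀(68/1.8) = 20·log₁₀(37.78) = 31.5 dB.

31.5 dB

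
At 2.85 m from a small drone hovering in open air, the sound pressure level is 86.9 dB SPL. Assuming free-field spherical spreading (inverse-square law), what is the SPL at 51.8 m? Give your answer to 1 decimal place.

Inverse-square spreading gives ΔL = −20·log₁₀(d₂/d₁).
ΔL = −20·log₁₀(51.8/2.85) = -25.19 dB, so L₂ = 86.9 + (-25.19) = 61.7 dB SPL.

61.7 dB SPL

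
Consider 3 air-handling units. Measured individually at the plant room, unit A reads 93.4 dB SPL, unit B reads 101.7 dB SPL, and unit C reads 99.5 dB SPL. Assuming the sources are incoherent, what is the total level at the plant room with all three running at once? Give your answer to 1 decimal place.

Add the sources as powers (linear), then convert back to dB:
L_total = 10·log₁₀(10^(93.4/10) + 10^(101.7/10) + 10^(99.5/10)) = 10·log₁₀(25891000000) = 104.1 dB SPL.

104.1 dB SPL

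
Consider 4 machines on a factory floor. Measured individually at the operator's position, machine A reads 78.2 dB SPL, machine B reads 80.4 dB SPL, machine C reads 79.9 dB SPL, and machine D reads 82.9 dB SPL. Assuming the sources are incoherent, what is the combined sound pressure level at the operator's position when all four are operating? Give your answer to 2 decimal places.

86.71 dB SPL

Incoherent sources sum as intensities:
L_total = 10·log₁₀(10^(78.2/10) + 10^(80.4/10) + 10^(79.9/10) + 10^(82.9/10)) = 10·log₁₀(468400000) = 86.71 dB SPL.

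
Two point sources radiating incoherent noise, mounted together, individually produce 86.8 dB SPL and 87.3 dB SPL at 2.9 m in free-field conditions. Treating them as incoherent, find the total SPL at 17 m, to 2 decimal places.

Combined at 2.9 m: 10·log₁₀(10^(86.8/10)+10^(87.3/10)) = 90.067 dB SPL.
Then apply −20·log₁₀(17/2.9) = -15.361 dB → 74.71 dB SPL.

74.71 dB SPL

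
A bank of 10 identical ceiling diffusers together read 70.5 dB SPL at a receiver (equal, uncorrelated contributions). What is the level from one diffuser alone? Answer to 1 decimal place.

10 equal incoherent sources add 10·log₁₀(10) = 10.00 dB over one source.
L_one = 70.5 − 10.00 = 60.5 dB SPL.

60.5 dB SPL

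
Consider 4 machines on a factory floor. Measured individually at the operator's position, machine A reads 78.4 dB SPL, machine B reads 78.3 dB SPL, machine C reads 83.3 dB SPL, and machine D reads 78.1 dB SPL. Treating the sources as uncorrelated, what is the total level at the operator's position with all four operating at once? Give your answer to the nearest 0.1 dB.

86.2 dB SPL

Incoherent sources sum as intensities:
L_total = 10·log₁₀(10^(78.4/10) + 10^(78.3/10) + 10^(83.3/10) + 10^(78.1/10)) = 10·log₁₀(415200000) = 86.2 dB SPL.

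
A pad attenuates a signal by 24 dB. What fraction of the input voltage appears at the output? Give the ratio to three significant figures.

Voltage ratio = 10^(dB/20).
10^(-24/20) = 10^(-1.200) = 0.0631.

0.0631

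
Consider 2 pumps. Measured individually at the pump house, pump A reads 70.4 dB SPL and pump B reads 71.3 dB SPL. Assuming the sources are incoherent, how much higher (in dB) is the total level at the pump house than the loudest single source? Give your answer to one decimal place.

2.6 dB

Uncorrelated sources add in intensity (power), not in dB.
L_total = 10·log₁₀(10^(70.4/10) + 10^(71.3/10)) = 73.88 dB SPL.
Excess over the loudest (71.3 dB): 73.88 − 71.3 = 2.6 dB.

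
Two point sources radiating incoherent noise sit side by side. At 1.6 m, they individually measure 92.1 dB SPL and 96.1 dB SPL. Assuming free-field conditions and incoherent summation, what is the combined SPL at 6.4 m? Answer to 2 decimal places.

85.51 dB SPL

Combined at 1.6 m: 10·log₁₀(10^(92.1/10)+10^(96.1/10)) = 97.555 dB SPL.
Then apply −20·log₁₀(6.4/1.6) = -12.041 dB → 85.51 dB SPL.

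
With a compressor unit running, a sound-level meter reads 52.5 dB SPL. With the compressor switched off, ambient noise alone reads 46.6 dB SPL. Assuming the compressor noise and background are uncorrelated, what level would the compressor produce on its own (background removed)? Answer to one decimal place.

Background correction is a power subtraction:
L_src = 10·log₁₀(10^(52.5/10) − 10^(46.6/10)) = 10·log₁₀(132100) = 51.2 dB SPL.

51.2 dB SPL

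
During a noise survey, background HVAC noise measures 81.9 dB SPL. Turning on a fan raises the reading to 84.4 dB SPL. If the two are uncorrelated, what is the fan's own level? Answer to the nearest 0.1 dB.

Background correction is a power subtraction:
L_src = 10·log₁₀(10^(84.4/10) − 10^(81.9/10)) = 10·log₁₀(120500000) = 80.8 dB SPL.

80.8 dB SPL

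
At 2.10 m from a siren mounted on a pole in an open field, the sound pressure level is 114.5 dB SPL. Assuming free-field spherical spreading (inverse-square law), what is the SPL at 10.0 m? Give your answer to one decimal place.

Inverse-square spreading gives ΔL = −20·log₁₀(d₂/d₁).
ΔL = −20·log₁₀(10.0/2.10) = -13.56 dB, so L₂ = 114.5 + (-13.56) = 100.9 dB SPL.

100.9 dB SPL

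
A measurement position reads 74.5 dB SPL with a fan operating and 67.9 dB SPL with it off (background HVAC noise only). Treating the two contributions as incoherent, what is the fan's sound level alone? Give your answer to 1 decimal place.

73.4 dB SPL

Remove the background by subtracting linear intensities:
L_src = 10·log₁₀(10^(74.5/10) − 10^(67.9/10)) = 10·log₁₀(22020000) = 73.4 dB SPL.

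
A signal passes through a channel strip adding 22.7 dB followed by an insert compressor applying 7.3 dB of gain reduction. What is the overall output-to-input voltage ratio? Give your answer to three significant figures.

Net gain = 22.7 + (−7.3) = 15.4 dB.
Voltage ratio = 10^(15.4/20) = 5.89.

5.89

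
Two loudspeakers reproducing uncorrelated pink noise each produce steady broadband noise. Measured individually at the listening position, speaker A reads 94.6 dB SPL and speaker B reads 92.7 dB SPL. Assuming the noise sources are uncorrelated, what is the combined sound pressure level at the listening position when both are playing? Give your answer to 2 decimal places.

96.76 dB SPL

Add the sources as powers (linear), then convert back to dB:
L_total = 10·log₁₀(10^(94.6/10) + 10^(92.7/10)) = 10·log₁₀(4746000000) = 96.76 dB SPL.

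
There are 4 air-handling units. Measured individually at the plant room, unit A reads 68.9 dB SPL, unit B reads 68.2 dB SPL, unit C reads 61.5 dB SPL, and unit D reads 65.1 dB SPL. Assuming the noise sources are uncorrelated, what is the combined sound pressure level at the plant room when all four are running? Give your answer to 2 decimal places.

Add the sources as powers (linear), then convert back to dB:
L_total = 10·log₁₀(10^(68.9/10) + 10^(68.2/10) + 10^(61.5/10) + 10^(65.1/10)) = 10·log₁₀(19020000) = 72.79 dB SPL.

72.79 dB SPL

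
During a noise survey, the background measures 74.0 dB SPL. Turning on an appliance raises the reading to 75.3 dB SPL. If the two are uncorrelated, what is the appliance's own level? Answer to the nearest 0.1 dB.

69.4 dB SPL

Background correction is a power subtraction:
L_src = 10·log₁₀(10^(75.3/10) − 10^(74.0/10)) = 10·log₁₀(8766000) = 69.4 dB SPL.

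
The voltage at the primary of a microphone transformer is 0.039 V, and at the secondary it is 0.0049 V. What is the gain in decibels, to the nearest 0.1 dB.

Voltage is an amplitude quantity, so gain = 20·log₁₀(V_out/V_in).
20·log₁₀(0.0049/0.039) = 20·log₁₀(0.1256) = -18.0 dB.

-18.0 dB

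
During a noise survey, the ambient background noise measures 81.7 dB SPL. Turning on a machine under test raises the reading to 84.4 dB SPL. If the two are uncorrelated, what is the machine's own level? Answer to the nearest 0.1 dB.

Subtract intensities: L_src = 10·log₁₀(10^(L_total/10) − 10^(L_bg/10)).
L_src = 10·log₁₀(10^(84.4/10) − 10^(81.7/10)) = 10·log₁₀(127500000) = 81.1 dB SPL.

81.1 dB SPL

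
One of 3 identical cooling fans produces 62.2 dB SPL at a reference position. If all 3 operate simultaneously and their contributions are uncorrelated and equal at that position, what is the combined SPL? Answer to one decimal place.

3 equal incoherent sources raise the level by 10·log₁₀(3) = 4.77 dB.
L_total = 62.2 + 4.77 = 67.0 dB SPL.

67.0 dB SPL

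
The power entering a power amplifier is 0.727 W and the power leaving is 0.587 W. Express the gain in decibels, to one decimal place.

-0.9 dB

Power ratio → dB uses the 10·log₁₀ form:
10·log₁₀(0.587/0.727) = 10·log₁₀(0.8074) = -0.9 dB.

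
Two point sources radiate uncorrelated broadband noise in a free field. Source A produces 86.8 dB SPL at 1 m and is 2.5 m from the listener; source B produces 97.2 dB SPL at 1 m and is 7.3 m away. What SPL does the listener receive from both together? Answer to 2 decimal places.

At the listener: L_A = 86.8 − 20·log₁₀(2.5) = 78.841 dB; L_B = 97.2 − 20·log₁₀(7.3) = 79.934 dB.
Combined: 10·log₁₀(10^(78.841/10)+10^(79.934/10)) = 82.43 dB SPL.

82.43 dB SPL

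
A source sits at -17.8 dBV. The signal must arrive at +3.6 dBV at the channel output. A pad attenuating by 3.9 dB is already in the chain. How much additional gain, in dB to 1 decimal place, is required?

25.3 dB

The required make-up gain is the shortfall in the dB sum.
G = +3.6 − (-17.8) + 3.9 = 25.3 dB.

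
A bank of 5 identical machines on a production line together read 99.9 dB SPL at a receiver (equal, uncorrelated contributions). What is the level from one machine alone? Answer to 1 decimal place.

5 equal incoherent sources add 10·log₁₀(5) = 6.99 dB over one source.
L_one = 99.9 − 6.99 = 92.9 dB SPL.

92.9 dB SPL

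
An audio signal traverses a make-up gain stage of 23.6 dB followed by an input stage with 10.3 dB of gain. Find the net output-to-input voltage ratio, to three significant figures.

Net gain = 23.6 + 10.3 = 33.9 dB.
Voltage ratio = 10^(33.9/20) = 49.5.

49.5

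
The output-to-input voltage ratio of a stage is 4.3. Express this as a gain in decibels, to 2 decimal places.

12.67 dB

Voltage is an amplitude quantity, so gain = 20·log₁₀(V_out/V_in).
20·log₁₀(4.3) = 12.67 dB.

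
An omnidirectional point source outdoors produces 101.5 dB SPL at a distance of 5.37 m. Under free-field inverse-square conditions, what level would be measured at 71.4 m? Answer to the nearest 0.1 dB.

79.0 dB SPL

Inverse-square spreading gives ΔL = −20·log₁₀(d₂/d₁).
ΔL = −20·log₁₀(71.4/5.37) = -22.47 dB, so L₂ = 101.5 + (-22.47) = 79.0 dB SPL.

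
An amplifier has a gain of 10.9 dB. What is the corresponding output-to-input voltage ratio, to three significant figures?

3.51

Voltage ratio = 10^(dB/20).
10^(10.9/20) = 10^(0.5450) = 3.51.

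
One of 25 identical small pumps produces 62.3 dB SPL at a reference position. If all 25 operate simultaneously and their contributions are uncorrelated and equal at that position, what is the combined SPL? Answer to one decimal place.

25 equal incoherent sources raise the level by 10·log₁₀(25) = 13.98 dB.
L_total = 62.3 + 13.98 = 76.3 dB SPL.

76.3 dB SPL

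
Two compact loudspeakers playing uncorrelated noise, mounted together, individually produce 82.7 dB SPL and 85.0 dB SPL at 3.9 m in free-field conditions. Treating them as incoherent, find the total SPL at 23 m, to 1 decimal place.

71.6 dB SPL

Combined at 3.9 m: 10·log₁₀(10^(82.7/10)+10^(85.0/10)) = 87.01 dB SPL.
Then apply −20·log₁₀(23/3.9) = -15.41 dB → 71.6 dB SPL.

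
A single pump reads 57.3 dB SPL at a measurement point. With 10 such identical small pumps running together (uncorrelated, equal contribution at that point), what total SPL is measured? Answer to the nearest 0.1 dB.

10 equal incoherent sources raise the level by 10·log₁₀(10) = 10.00 dB.
L_total = 57.3 + 10.00 = 67.3 dB SPL.

67.3 dB SPL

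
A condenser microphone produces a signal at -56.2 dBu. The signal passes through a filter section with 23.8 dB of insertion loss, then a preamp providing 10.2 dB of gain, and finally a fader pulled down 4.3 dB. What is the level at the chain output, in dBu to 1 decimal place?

-74.1 dBu

Cascaded gains and losses add directly in dB.
-56.2 − 23.8 + 10.2 − 4.3 = -74.1 dBu.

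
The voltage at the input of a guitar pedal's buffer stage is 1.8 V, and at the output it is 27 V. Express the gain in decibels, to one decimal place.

For a voltage ratio, dB = 20·log₁₀(V₂/V₁).
20·log₁₀(27/1.8) = 20·log₁₀(15.00) = 23.5 dB.

23.5 dB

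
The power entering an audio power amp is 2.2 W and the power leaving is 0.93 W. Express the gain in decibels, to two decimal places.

Power ratio → dB uses the 10·log₁₀ form:
10·log₁₀(0.93/2.2) = 10·log₁₀(0.4227) = -3.74 dB.

-3.74 dB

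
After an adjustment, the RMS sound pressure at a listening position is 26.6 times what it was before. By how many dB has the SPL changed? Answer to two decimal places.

28.50 dB

Sound pressure is an amplitude quantity: ΔL = 20·log₁₀(p₂/p₁).
20·log₁₀(26.6) = 28.50 dB.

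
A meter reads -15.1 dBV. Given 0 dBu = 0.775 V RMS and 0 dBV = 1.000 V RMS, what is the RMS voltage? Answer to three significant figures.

0.176 V

V = 1.000 V × 10^(-15.1/20).
= 1.000 × 0.1758 = 0.176 V.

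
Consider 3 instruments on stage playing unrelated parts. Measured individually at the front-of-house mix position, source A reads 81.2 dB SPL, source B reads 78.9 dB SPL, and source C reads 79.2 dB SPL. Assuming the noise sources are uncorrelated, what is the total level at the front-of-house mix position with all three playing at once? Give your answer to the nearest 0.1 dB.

Uncorrelated sources add in intensity (power), not in dB.
L_total = 10·log₁₀(10^(81.2/10) + 10^(78.9/10) + 10^(79.2/10)) = 10·log₁₀(292600000) = 84.7 dB SPL.

84.7 dB SPL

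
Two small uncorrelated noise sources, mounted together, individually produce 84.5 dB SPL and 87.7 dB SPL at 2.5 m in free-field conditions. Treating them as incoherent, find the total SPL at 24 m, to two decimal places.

69.75 dB SPL

Combined at 2.5 m: 10·log₁₀(10^(84.5/10)+10^(87.7/10)) = 89.399 dB SPL.
Then apply −20·log₁₀(24/2.5) = -19.645 dB → 69.75 dB SPL.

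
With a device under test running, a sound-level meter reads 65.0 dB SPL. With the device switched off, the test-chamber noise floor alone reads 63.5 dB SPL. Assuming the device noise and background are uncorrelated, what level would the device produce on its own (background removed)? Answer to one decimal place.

59.7 dB SPL

Subtract intensities: L_src = 10·log₁₀(10^(L_total/10) − 10^(L_bg/10)).
L_src = 10·log₁₀(10^(65.0/10) − 10^(63.5/10)) = 10·log₁₀(923600) = 59.7 dB SPL.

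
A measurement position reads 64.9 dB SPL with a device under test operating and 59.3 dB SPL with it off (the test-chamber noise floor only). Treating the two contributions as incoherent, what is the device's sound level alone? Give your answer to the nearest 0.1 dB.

63.5 dB SPL

Remove the background by subtracting linear intensities:
L_src = 10·log₁₀(10^(64.9/10) − 10^(59.3/10)) = 10·log₁₀(2239000) = 63.5 dB SPL.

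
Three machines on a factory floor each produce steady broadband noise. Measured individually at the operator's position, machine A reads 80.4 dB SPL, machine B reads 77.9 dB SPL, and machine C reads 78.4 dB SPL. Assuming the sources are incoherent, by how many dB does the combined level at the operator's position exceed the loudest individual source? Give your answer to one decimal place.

3.4 dB

Add the sources as powers (linear), then convert back to dB:
L_total = 10·log₁₀(10^(80.4/10) + 10^(77.9/10) + 10^(78.4/10)) = 83.81 dB SPL.
Excess over the loudest (80.4 dB): 83.81 − 80.4 = 3.4 dB.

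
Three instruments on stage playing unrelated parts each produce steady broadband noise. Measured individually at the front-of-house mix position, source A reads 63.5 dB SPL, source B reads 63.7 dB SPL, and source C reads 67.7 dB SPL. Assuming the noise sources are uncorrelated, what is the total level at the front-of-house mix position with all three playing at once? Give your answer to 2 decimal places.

70.20 dB SPL

Add the sources as powers (linear), then convert back to dB:
L_total = 10·log₁₀(10^(63.5/10) + 10^(63.7/10) + 10^(67.7/10)) = 10·log₁₀(10470000) = 70.20 dB SPL.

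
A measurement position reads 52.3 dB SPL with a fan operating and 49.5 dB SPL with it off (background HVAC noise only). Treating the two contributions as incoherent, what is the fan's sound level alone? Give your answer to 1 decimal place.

Remove the background by subtracting linear intensities:
L_src = 10·log₁₀(10^(52.3/10) − 10^(49.5/10)) = 10·log₁₀(80700) = 49.1 dB SPL.

49.1 dB SPL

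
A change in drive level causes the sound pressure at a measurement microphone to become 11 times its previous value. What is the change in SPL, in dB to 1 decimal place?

Sound pressure is an amplitude quantity: ΔL = 20·log₁₀(p₂/p₁).
20·log₁₀(11) = 20.8 dB.

20.8 dB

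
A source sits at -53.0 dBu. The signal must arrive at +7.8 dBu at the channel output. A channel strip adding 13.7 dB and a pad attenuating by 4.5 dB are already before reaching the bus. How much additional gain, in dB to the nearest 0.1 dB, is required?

51.6 dB

The required make-up gain is the shortfall in the dB sum.
G = +7.8 − (-53.0) − 13.7 + 4.5 = 51.6 dB.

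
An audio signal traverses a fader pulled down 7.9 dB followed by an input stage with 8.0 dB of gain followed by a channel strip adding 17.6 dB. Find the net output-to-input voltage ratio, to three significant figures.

7.67

Net gain = (−7.9) + 8.0 + 17.6 = 17.7 dB.
Voltage ratio = 10^(17.7/20) = 7.67.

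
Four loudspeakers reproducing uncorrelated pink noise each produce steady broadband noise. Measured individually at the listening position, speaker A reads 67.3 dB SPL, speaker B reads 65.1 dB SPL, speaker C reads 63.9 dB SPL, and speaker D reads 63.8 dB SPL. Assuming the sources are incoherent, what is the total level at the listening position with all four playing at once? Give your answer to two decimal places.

Incoherent sources sum as intensities:
L_total = 10·log₁₀(10^(67.3/10) + 10^(65.1/10) + 10^(63.9/10) + 10^(63.8/10)) = 10·log₁₀(13460000) = 71.29 dB SPL.

71.29 dB SPL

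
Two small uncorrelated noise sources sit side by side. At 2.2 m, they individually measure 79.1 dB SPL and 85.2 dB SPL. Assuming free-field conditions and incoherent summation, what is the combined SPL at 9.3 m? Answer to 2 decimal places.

73.63 dB SPL

Combined at 2.2 m: 10·log₁₀(10^(79.1/10)+10^(85.2/10)) = 86.153 dB SPL.
Then apply −20·log₁₀(9.3/2.2) = -12.521 dB → 73.63 dB SPL.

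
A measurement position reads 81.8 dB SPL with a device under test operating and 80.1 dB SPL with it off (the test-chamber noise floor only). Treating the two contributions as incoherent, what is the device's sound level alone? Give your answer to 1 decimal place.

76.9 dB SPL

Background correction is a power subtraction:
L_src = 10·log₁₀(10^(81.8/10) − 10^(80.1/10)) = 10·log₁₀(49030000) = 76.9 dB SPL.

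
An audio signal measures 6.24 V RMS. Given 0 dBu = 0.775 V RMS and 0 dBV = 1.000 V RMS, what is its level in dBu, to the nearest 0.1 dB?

dBu = 20·log₁₀(V / 0.775 V).
20·log₁₀(6.24/0.775) = +18.1 dBu.

+18.1 dBu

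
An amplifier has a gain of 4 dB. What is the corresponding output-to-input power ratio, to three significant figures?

Power ratio = 10^(dB/10).
10^(4/10) = 10^(0.4000) = 2.51.

2.51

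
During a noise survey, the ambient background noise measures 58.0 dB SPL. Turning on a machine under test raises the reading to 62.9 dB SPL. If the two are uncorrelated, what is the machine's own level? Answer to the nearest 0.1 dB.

61.2 dB SPL

Remove the background by subtracting linear intensities:
L_src = 10·log₁₀(10^(62.9/10) − 10^(58.0/10)) = 10·log₁₀(1319000) = 61.2 dB SPL.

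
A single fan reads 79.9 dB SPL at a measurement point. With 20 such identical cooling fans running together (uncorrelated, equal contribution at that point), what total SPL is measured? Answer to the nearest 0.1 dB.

92.9 dB SPL

20 equal incoherent sources raise the level by 10·log₁₀(20) = 13.01 dB.
L_total = 79.9 + 13.01 = 92.9 dB SPL.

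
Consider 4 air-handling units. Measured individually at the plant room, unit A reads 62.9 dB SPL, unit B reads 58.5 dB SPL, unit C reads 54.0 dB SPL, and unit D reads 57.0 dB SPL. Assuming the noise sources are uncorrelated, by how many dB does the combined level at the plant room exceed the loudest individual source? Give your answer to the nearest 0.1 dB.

2.4 dB

Incoherent sources sum as intensities:
L_total = 10·log₁₀(10^(62.9/10) + 10^(58.5/10) + 10^(54.0/10) + 10^(57.0/10)) = 65.33 dB SPL.
Excess over the loudest (62.9 dB): 65.33 − 62.9 = 2.4 dB.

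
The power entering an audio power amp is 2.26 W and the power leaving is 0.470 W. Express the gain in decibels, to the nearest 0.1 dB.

-6.8 dB

For a power ratio, dB = 10·log₁₀(P₂/P₁).
10·log₁₀(0.470/2.26) = 10·log₁₀(0.2080) = -6.8 dB.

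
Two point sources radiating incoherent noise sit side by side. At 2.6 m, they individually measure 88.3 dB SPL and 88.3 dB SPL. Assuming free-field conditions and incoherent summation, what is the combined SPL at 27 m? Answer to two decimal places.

Combined at 2.6 m: 10·log₁₀(10^(88.3/10)+10^(88.3/10)) = 91.310 dB SPL.
Then apply −20·log₁₀(27/2.6) = -20.328 dB → 70.98 dB SPL.

70.98 dB SPL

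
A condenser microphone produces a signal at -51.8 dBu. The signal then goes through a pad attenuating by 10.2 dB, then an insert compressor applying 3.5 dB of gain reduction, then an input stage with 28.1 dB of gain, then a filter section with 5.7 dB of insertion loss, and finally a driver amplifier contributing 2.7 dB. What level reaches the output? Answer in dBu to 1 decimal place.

In dB, series stages simply add:
-51.8 − 10.2 − 3.5 + 28.1 − 5.7 + 2.7 = -40.4 dBu.

-40.4 dBu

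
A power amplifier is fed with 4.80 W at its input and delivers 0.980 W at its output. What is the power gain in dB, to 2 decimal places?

Power is a power quantity, so gain = 10·log₁₀(P_out/P_in).
10·log₁₀(0.980/4.80) = 10·log₁₀(0.2042) = -6.90 dB.

-6.90 dB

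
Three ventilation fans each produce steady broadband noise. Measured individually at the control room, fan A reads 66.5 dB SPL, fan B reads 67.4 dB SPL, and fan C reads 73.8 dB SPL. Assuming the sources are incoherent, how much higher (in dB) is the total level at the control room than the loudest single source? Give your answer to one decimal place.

Add the sources as powers (linear), then convert back to dB:
L_total = 10·log₁₀(10^(66.5/10) + 10^(67.4/10) + 10^(73.8/10)) = 75.31 dB SPL.
Excess over the loudest (73.8 dB): 75.31 − 73.8 = 1.5 dB.

1.5 dB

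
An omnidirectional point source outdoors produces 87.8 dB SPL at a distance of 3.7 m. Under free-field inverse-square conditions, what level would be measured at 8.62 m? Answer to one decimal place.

80.5 dB SPL

For a point source in a free field, ΔL = −20·log₁₀(d₂/d₁).
ΔL = −20·log₁₀(8.62/3.7) = -7.35 dB, so L₂ = 87.8 + (-7.35) = 80.5 dB SPL.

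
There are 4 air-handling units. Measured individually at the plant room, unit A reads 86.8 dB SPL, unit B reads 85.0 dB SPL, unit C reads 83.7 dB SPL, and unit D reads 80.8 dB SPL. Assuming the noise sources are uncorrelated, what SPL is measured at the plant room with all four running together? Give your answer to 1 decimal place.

Incoherent sources sum as intensities:
L_total = 10·log₁₀(10^(86.8/10) + 10^(85.0/10) + 10^(83.7/10) + 10^(80.8/10)) = 10·log₁₀(1150000000) = 90.6 dB SPL.

90.6 dB SPL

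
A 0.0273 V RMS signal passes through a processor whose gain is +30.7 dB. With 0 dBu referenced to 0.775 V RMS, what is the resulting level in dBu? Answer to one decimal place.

+1.6 dBu

Input level: 20·log₁₀(0.0273/0.775) = -29.06 dBu.
Output: -29.06 + 30.7 = +1.6 dBu.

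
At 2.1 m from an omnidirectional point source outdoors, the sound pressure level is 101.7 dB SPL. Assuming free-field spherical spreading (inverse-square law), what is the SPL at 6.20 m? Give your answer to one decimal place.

Inverse-square spreading gives ΔL = −20·log₁₀(d₂/d₁).
ΔL = −20·log₁₀(6.20/2.1) = -9.40 dB, so L₂ = 101.7 + (-9.40) = 92.3 dB SPL.

92.3 dB SPL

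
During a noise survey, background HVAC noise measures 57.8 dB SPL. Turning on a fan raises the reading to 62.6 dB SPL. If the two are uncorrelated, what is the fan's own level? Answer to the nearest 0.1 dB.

Background correction is a power subtraction:
L_src = 10·log₁₀(10^(62.6/10) − 10^(57.8/10)) = 10·log₁₀(1217000) = 60.9 dB SPL.

60.9 dB SPL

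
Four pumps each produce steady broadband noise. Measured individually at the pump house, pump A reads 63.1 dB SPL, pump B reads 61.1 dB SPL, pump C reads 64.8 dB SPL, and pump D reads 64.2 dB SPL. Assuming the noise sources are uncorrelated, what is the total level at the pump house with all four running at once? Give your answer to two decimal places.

69.53 dB SPL

Add the sources as powers (linear), then convert back to dB:
L_total = 10·log₁₀(10^(63.1/10) + 10^(61.1/10) + 10^(64.8/10) + 10^(64.2/10)) = 10·log₁₀(8980000) = 69.53 dB SPL.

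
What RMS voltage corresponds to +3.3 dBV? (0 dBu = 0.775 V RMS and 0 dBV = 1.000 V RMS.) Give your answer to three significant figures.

V = 1.000 V × 10^(+3.3/20).
= 1.000 × 1.462 = 1.46 V.

1.46 V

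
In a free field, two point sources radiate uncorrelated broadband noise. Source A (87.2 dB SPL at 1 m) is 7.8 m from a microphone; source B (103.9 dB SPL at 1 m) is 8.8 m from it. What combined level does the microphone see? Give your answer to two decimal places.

At the listener: L_A = 87.2 − 20·log₁₀(7.8) = 69.358 dB; L_B = 103.9 − 20·log₁₀(8.8) = 85.010 dB.
Combined: 10·log₁₀(10^(69.358/10)+10^(85.010/10)) = 85.13 dB SPL.

85.13 dB SPL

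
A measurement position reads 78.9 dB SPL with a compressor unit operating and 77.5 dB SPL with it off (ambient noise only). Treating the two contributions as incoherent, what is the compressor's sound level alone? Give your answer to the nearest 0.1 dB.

73.3 dB SPL

Background correction is a power subtraction:
L_src = 10·log₁₀(10^(78.9/10) − 10^(77.5/10)) = 10·log₁₀(21390000) = 73.3 dB SPL.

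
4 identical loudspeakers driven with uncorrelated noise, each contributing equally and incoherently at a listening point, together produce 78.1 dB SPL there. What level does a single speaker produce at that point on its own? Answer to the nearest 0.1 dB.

72.1 dB SPL

4 equal incoherent sources add 10·log₁₀(4) = 6.02 dB over one source.
L_one = 78.1 − 6.02 = 72.1 dB SPL.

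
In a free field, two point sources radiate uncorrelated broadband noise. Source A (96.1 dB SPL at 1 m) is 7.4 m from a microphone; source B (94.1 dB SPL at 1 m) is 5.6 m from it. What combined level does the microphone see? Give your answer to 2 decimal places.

At the listener: L_A = 96.1 − 20·log₁₀(7.4) = 78.715 dB; L_B = 94.1 − 20·log₁₀(5.6) = 79.136 dB.
Combined: 10·log₁₀(10^(78.715/10)+10^(79.136/10)) = 81.94 dB SPL.

81.94 dB SPL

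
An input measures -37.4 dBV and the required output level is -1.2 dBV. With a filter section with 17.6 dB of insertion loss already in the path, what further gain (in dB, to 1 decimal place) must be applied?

The required make-up gain is the shortfall in the dB sum.
G = -1.2 − (-37.4) + 17.6 = 53.8 dB.

53.8 dB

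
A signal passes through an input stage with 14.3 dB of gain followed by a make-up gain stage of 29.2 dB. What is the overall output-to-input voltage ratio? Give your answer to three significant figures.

150

Net gain = 14.3 + 29.2 = 43.5 dB.
Voltage ratio = 10^(43.5/20) = 150.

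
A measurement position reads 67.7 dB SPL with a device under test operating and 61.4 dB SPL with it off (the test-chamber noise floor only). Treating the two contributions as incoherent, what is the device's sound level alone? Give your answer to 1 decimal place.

Subtract intensities: L_src = 10·log₁₀(10^(L_total/10) − 10^(L_bg/10)).
L_src = 10·log₁₀(10^(67.7/10) − 10^(61.4/10)) = 10·log₁₀(4508000) = 66.5 dB SPL.

66.5 dB SPL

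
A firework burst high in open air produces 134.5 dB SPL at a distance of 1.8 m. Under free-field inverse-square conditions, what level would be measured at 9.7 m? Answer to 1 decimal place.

119.9 dB SPL

Inverse-square spreading gives ΔL = −20·log₁₀(d₂/d₁).
ΔL = −20·log₁₀(9.7/1.8) = -14.63 dB, so L₂ = 134.5 + (-14.63) = 119.9 dB SPL.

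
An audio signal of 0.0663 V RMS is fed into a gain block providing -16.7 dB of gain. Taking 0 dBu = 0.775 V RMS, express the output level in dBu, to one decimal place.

-38.1 dBu

Input level: 20·log₁₀(0.0663/0.775) = -21.36 dBu.
Output: -21.36 − 16.7 = -38.1 dBu.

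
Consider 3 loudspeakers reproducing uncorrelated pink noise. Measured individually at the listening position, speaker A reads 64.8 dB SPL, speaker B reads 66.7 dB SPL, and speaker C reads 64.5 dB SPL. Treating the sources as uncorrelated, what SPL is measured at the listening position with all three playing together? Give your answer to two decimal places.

Incoherent sources sum as intensities:
L_total = 10·log₁₀(10^(64.8/10) + 10^(66.7/10) + 10^(64.5/10)) = 10·log₁₀(10520000) = 70.22 dB SPL.

70.22 dB SPL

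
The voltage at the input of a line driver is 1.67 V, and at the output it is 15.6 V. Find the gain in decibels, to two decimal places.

19.41 dB

Voltage ratio → dB uses the 20·log₁₀ form:
20·log₁₀(15.6/1.67) = 20·log₁₀(9.341) = 19.41 dB.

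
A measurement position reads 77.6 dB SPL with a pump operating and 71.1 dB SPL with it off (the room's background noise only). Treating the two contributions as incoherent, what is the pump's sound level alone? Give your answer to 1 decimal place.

Subtract intensities: L_src = 10·log₁₀(10^(L_total/10) − 10^(L_bg/10)).
L_src = 10·log₁₀(10^(77.6/10) − 10^(71.1/10)) = 10·log₁₀(44660000) = 76.5 dB SPL.

76.5 dB SPL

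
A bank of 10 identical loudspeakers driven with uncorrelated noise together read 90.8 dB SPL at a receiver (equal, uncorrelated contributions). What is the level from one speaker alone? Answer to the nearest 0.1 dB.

80.8 dB SPL

10 equal incoherent sources add 10·log₁₀(10) = 10.00 dB over one source.
L_one = 90.8 − 10.00 = 80.8 dB SPL.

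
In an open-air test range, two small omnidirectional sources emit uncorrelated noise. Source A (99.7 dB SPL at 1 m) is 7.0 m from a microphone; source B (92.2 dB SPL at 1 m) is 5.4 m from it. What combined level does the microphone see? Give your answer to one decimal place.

At the listener: L_A = 99.7 − 20·log₁₀(7.0) = 82.80 dB; L_B = 92.2 − 20·log₁₀(5.4) = 77.55 dB.
Combined: 10·log₁₀(10^(82.80/10)+10^(77.55/10)) = 83.9 dB SPL.

83.9 dB SPL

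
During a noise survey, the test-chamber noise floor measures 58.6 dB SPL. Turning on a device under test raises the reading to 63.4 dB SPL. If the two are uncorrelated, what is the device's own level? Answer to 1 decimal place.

Subtract intensities: L_src = 10·log₁₀(10^(L_total/10) − 10^(L_bg/10)).
L_src = 10·log₁₀(10^(63.4/10) − 10^(58.6/10)) = 10·log₁₀(1463000) = 61.7 dB SPL.

61.7 dB SPL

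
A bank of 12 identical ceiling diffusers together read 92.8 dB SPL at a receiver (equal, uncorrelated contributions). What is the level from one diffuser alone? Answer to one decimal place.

82.0 dB SPL

12 equal incoherent sources add 10·log₁₀(12) = 10.79 dB over one source.
L_one = 92.8 − 10.79 = 82.0 dB SPL.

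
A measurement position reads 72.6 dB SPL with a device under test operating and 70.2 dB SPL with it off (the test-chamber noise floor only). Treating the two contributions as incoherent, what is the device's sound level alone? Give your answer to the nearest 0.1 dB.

Background correction is a power subtraction:
L_src = 10·log₁₀(10^(72.6/10) − 10^(70.2/10)) = 10·log₁₀(7726000) = 68.9 dB SPL.

68.9 dB SPL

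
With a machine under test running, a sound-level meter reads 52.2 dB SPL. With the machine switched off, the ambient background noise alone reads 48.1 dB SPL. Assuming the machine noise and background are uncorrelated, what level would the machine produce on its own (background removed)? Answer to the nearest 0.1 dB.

Remove the background by subtracting linear intensities:
L_src = 10·log₁₀(10^(52.2/10) − 10^(48.1/10)) = 10·log₁₀(101400) = 50.1 dB SPL.

50.1 dB SPL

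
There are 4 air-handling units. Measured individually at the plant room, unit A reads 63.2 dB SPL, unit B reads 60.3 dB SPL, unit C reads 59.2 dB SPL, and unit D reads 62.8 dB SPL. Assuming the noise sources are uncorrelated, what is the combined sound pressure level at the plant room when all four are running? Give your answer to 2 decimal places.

Incoherent sources sum as intensities:
L_total = 10·log₁₀(10^(63.2/10) + 10^(60.3/10) + 10^(59.2/10) + 10^(62.8/10)) = 10·log₁₀(5898000) = 67.71 dB SPL.

67.71 dB SPL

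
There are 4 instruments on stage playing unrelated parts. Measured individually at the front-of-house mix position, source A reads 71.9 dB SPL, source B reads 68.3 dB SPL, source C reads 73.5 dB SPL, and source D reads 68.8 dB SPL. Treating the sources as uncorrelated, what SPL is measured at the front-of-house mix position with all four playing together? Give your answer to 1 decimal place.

Incoherent sources sum as intensities:
L_total = 10·log₁₀(10^(71.9/10) + 10^(68.3/10) + 10^(73.5/10) + 10^(68.8/10)) = 10·log₁₀(52220000) = 77.2 dB SPL.

77.2 dB SPL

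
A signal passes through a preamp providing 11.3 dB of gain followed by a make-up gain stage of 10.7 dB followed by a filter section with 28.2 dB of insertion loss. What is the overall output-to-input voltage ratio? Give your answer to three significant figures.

0.490

Net gain = 11.3 + 10.7 + (−28.2) = -6.2 dB.
Voltage ratio = 10^(-6.2/20) = 0.490.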